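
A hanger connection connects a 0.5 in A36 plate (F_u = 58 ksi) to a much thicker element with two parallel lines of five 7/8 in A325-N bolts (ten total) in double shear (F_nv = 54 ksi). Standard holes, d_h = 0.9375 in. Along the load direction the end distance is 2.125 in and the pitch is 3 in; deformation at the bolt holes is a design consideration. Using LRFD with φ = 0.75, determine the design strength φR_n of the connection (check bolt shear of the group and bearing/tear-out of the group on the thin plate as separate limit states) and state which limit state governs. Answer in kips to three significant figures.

Bolt shear: A_b = π·0.875²/4 = 0.6013 in²; R_n = 54 × 0.6013 × 10 × 2 = 649.4 kips → 0.75 × 649.4 = 487 kips.
Bearing (1.2 l_c t F_u ≤ 2.4 d t F_u): upper limit = 2.4·0.875·0.5·58 = 60.9 kips.
  Edge l_c = 2.125 − 0.9375/2 = 1.656 → r_n = 57.64 kips; interior l_c = 3 − 0.9375 = 2.062 → r_n = 60.9 kips.
  R_n,bearing = 2·57.64 + 8·60.9 = 602.5 kips → 0.75 × 602.5 = 452 kips.
Bearing governs: 452 kips.

452 kips (bearing governs)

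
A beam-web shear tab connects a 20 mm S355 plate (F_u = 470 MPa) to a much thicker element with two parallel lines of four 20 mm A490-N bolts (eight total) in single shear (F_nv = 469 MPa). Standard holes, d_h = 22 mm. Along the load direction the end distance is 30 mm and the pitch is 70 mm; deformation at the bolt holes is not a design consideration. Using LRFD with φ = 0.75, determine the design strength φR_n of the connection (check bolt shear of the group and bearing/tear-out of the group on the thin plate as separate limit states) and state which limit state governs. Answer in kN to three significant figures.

884 kN (bolt shear governs)

Bolt shear: A_b = π·20²/4 = 314.2 mm²; R_n = 469 × 314.2 × 8 × 1 / 1000 = 1179 kN → 0.75 × 1179 = 884 kN.
Bearing (1.5 l_c t F_u ≤ 3.0 d t F_u): upper limit = 3.0·20·20·470 / 1000 = 564 kN.
  Edge l_c = 30 − 22/2 = 19 → r_n = 267.9 kN; interior l_c = 70 − 22 = 48 → r_n = 564 kN.
  R_n,bearing = 2·267.9 + 6·564 = 3920 kN → 0.75 × 3920 = 2940 kN.
Bolt shear governs: 884 kN.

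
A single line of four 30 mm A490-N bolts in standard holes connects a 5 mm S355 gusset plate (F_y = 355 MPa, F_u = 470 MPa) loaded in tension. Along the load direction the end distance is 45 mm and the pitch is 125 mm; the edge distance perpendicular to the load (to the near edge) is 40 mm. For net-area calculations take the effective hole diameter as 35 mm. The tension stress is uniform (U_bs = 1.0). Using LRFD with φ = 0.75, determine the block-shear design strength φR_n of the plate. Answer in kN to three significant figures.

Shear plane L_v = 45 + 3·125 = 420 mm; A_gv = 420 × 5 = 2100 mm².
A_nv = (420 − 3.5·35) × 5 = 1488 mm².
A_nt = (40 − 0.5·35) × 5 = 112.5 mm².
0.6 F_u A_nv = 419.5 kN; 0.6 F_y A_gv = 447.3 kN → shear rupture governs the shear term.
R_n = 419.5 + 1.0 × 470 × 112.5 / 1000 = 472.4 kN.
Design strength φR_n = 0.75 × 472.4 = 354 kN.

354 kN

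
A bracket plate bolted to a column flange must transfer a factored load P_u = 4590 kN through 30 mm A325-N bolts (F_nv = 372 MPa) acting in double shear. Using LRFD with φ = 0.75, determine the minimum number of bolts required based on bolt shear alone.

12 bolts

A_b = π·30²/4 = 706.9 mm².
Per-bolt design strength φR_n = 0.75 × 372 × 706.9 × 2 / 1000 = 394.4 kN.
n ≥ 4590 / 394.4 = 11.64 → use 12 bolts.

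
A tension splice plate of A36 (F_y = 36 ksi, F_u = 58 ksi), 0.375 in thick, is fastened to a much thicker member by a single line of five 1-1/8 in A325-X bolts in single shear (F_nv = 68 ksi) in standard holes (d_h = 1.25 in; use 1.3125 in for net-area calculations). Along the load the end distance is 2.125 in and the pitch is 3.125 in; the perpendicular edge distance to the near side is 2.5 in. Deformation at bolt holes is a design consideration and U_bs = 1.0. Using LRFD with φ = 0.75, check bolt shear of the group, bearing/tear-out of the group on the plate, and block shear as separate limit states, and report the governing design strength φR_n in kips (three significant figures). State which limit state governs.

Bolt shear: A_b = π·1.125²/4 = 0.994 in²; R_n = 68 × 0.994 × 5 × 1 = 338 kips → 0.75 × 338 = 253 kips.
Bearing: edge l_c = 1.5, r_n = 39.15 kips; interior l_c = 1.875, r_n = 48.94 kips; R_n = 39.15 + 4·48.94 = 234.9 kips → 176 kips.
Block shear: A_gv = 5.484, A_nv = 3.27, A_nt = 0.6914 in²; R_n = min(0.6F_uA_nv, 0.6F_yA_gv) + U_bs·F_u·A_nt = 153.9 kips → 115 kips.
Block shear governs: 115 kips.

115 kips (block shear governs)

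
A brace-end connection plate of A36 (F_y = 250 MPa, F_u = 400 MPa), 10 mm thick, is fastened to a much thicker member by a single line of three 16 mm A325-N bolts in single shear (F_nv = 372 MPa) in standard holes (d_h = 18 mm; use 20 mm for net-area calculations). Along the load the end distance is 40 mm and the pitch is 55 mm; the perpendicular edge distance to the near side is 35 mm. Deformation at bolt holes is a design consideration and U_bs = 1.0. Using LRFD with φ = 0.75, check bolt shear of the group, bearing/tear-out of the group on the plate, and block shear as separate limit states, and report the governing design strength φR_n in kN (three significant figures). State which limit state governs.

Bolt shear: A_b = π·16²/4 = 201.1 mm²; R_n = 372 × 201.1 × 3 × 1 / 1000 = 224.4 kN → 0.75 × 224.4 = 168 kN.
Bearing: edge l_c = 31, r_n = 148.8 kN; interior l_c = 37, r_n = 153.6 kN; R_n = 148.8 + 2·153.6 = 456 kN → 342 kN.
Block shear: A_gv = 1500, A_nv = 1000, A_nt = 250 mm²; R_n = min(0.6F_uA_nv, 0.6F_yA_gv) + U_bs·F_u·A_nt = 325 kN → 244 kN.
Bolt shear governs: 168 kN.

168 kN (bolt shear governs)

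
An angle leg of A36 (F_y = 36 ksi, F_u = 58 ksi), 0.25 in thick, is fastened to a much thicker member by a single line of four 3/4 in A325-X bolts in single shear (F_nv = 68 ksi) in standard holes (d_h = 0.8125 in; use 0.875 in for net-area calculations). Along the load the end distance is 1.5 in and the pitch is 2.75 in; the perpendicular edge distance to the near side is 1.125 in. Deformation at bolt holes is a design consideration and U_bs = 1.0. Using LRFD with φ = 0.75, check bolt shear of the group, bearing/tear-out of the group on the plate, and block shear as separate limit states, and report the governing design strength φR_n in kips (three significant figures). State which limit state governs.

Bolt shear: A_b = π·0.75²/4 = 0.4418 in²; R_n = 68 × 0.4418 × 4 × 1 = 120.2 kips → 0.75 × 120.2 = 90.1 kips.
Bearing: edge l_c = 1.094, r_n = 19.03 kips; interior l_c = 1.938, r_n = 26.1 kips; R_n = 19.03 + 3·26.1 = 97.33 kips → 73 kips.
Block shear: A_gv = 2.438, A_nv = 1.672, A_nt = 0.1719 in²; R_n = min(0.6F_uA_nv, 0.6F_yA_gv) + U_bs·F_u·A_nt = 62.62 kips → 47 kips.
Block shear governs: 47 kips.

47 kips (block shear governs)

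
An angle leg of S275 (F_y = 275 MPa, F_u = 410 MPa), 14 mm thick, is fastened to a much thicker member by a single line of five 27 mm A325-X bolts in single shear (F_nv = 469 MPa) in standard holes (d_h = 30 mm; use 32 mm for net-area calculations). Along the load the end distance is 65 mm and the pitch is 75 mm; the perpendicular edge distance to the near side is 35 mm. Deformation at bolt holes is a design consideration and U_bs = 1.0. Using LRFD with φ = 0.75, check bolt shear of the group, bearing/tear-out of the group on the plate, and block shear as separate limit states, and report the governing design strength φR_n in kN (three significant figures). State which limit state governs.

653 kN (block shear governs)

Bolt shear: A_b = π·27²/4 = 572.6 mm²; R_n = 469 × 572.6 × 5 × 1 / 1000 = 1343 kN → 0.75 × 1343 = 1010 kN.
Bearing: edge l_c = 50, r_n = 344.4 kN; interior l_c = 45, r_n = 310 kN; R_n = 344.4 + 4·310 = 1584 kN → 1190 kN.
Block shear: A_gv = 5110, A_nv = 3094, A_nt = 266 mm²; R_n = min(0.6F_uA_nv, 0.6F_yA_gv) + U_bs·F_u·A_nt = 870.2 kN → 653 kN.
Block shear governs: 653 kN.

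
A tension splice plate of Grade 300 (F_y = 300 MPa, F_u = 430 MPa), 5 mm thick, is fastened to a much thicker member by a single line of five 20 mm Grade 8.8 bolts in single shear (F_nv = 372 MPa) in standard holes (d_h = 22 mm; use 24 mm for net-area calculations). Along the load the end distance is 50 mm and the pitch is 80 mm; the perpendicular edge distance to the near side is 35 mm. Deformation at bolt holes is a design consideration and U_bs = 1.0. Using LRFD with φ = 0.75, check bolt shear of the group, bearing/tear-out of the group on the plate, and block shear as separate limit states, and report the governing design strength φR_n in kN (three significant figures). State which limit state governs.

287 kN (block shear governs)

Bolt shear: A_b = π·20²/4 = 314.2 mm²; R_n = 372 × 314.2 × 5 × 1 / 1000 = 584.3 kN → 0.75 × 584.3 = 438 kN.
Bearing: edge l_c = 39, r_n = 100.6 kN; interior l_c = 58, r_n = 103.2 kN; R_n = 100.6 + 4·103.2 = 513.4 kN → 385 kN.
Block shear: A_gv = 1850, A_nv = 1310, A_nt = 115 mm²; R_n = min(0.6F_uA_nv, 0.6F_yA_gv) + U_bs·F_u·A_nt = 382.4 kN → 287 kN.
Block shear governs: 287 kN.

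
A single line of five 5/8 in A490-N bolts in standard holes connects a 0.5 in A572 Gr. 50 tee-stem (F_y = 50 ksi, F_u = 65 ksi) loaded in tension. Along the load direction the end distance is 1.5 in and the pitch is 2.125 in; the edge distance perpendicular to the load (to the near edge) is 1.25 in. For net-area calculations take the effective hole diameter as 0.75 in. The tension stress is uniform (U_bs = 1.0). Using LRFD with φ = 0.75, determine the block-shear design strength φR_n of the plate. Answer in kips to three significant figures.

118 kips

Shear plane L_v = 1.5 + 4·2.125 = 10 in; A_gv = 10 × 0.5 = 5 in².
A_nv = (10 − 4.5·0.75) × 0.5 = 3.312 in².
A_nt = (1.25 − 0.5·0.75) × 0.5 = 0.4375 in².
0.6 F_u A_nv = 129.2 kips; 0.6 F_y A_gv = 150 kips → shear rupture governs the shear term.
R_n = 129.2 + 1.0 × 65 × 0.4375 = 157.6 kips.
Design strength φR_n = 0.75 × 157.6 = 118 kips.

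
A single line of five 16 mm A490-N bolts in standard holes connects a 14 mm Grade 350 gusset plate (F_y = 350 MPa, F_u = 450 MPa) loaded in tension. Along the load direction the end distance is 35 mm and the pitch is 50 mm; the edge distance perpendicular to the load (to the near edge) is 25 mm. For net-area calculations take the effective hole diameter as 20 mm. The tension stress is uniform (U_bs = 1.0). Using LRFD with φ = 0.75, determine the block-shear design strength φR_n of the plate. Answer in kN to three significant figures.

482 kN

Shear plane L_v = 35 + 4·50 = 235 mm; A_gv = 235 × 14 = 3290 mm².
A_nv = (235 − 4.5·20) × 14 = 2030 mm².
A_nt = (25 − 0.5·20) × 14 = 210 mm².
0.6 F_u A_nv = 548.1 kN; 0.6 F_y A_gv = 690.9 kN → shear rupture governs the shear term.
R_n = 548.1 + 1.0 × 450 × 210 / 1000 = 642.6 kN.
Design strength φR_n = 0.75 × 642.6 = 482 kN.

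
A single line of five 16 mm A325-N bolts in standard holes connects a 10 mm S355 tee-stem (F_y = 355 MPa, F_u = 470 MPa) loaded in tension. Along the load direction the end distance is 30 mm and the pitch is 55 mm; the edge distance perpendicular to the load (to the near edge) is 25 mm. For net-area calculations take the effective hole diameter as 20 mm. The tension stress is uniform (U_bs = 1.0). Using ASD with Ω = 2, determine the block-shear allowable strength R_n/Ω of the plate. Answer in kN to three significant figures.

261 kN

Shear plane L_v = 30 + 4·55 = 250 mm; A_gv = 250 × 10 = 2500 mm².
A_nv = (250 − 4.5·20) × 10 = 1600 mm².
A_nt = (25 − 0.5·20) × 10 = 150 mm².
0.6 F_u A_nv = 451.2 kN; 0.6 F_y A_gv = 532.5 kN → shear rupture governs the shear term.
R_n = 451.2 + 1.0 × 470 × 150 / 1000 = 521.7 kN.
Allowable strength R_n/Ω = 521.7 / 2 = 261 kN.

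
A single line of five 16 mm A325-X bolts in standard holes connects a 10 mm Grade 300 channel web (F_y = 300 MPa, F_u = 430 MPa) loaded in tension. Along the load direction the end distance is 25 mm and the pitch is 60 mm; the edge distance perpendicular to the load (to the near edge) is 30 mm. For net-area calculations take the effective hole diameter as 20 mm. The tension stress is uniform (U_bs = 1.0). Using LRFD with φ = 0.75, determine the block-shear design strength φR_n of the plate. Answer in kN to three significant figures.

Shear plane L_v = 25 + 4·60 = 265 mm; A_gv = 265 × 10 = 2650 mm².
A_nv = (265 − 4.5·20) × 10 = 1750 mm².
A_nt = (30 − 0.5·20) × 10 = 200 mm².
0.6 F_u A_nv = 451.5 kN; 0.6 F_y A_gv = 477 kN → shear rupture governs the shear term.
R_n = 451.5 + 1.0 × 430 × 200 / 1000 = 537.5 kN.
Design strength φR_n = 0.75 × 537.5 = 403 kN.

403 kN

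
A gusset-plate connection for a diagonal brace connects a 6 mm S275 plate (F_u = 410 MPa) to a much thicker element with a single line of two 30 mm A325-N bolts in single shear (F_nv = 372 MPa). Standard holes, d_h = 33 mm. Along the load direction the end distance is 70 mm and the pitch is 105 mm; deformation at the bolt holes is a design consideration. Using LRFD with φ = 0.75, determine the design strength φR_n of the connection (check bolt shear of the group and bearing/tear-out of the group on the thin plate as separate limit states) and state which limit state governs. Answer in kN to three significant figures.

251 kN (bearing governs)

Bolt shear: A_b = π·30²/4 = 706.9 mm²; R_n = 372 × 706.9 × 2 × 1 / 1000 = 525.9 kN → 0.75 × 525.9 = 394 kN.
Bearing (1.2 l_c t F_u ≤ 2.4 d t F_u): upper limit = 2.4·30·6·410 / 1000 = 177.1 kN.
  Edge l_c = 70 − 33/2 = 53.5 → r_n = 157.9 kN; interior l_c = 105 − 33 = 72 → r_n = 177.1 kN.
  R_n,bearing = 1·157.9 + 1·177.1 = 335.1 kN → 0.75 × 335.1 = 251 kN.
Bearing governs: 251 kN.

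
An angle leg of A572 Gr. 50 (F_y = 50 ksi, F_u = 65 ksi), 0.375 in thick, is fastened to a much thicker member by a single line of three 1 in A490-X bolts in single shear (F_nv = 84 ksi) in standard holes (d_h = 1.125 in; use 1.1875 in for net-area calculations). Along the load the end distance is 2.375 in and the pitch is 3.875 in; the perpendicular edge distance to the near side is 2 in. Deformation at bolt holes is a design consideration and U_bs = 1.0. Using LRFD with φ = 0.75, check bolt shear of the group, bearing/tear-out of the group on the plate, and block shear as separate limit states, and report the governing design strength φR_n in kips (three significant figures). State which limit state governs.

Bolt shear: A_b = π·1²/4 = 0.7854 in²; R_n = 84 × 0.7854 × 3 × 1 = 197.9 kips → 0.75 × 197.9 = 148 kips.
Bearing: edge l_c = 1.812, r_n = 53.02 kips; interior l_c = 2.75, r_n = 58.5 kips; R_n = 53.02 + 2·58.5 = 170 kips → 128 kips.
Block shear: A_gv = 3.797, A_nv = 2.684, A_nt = 0.5273 in²; R_n = min(0.6F_uA_nv, 0.6F_yA_gv) + U_bs·F_u·A_nt = 138.9 kips → 104 kips.
Block shear governs: 104 kips.

104 kips (block shear governs)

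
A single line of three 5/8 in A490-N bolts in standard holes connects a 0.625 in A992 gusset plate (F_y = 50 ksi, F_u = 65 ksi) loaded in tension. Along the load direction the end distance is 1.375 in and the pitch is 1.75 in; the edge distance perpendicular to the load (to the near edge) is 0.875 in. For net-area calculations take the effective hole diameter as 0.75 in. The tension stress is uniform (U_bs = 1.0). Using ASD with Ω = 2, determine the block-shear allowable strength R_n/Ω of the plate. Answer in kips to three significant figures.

46.7 kips

Shear plane L_v = 1.375 + 2·1.75 = 4.875 in; A_gv = 4.875 × 0.625 = 3.047 in².
A_nv = (4.875 − 2.5·0.75) × 0.625 = 1.875 in².
A_nt = (0.875 − 0.5·0.75) × 0.625 = 0.3125 in².
0.6 F_u A_nv = 73.12 kips; 0.6 F_y A_gv = 91.41 kips → shear rupture governs the shear term.
R_n = 73.12 + 1.0 × 65 × 0.3125 = 93.44 kips.
Allowable strength R_n/Ω = 93.44 / 2 = 46.7 kips.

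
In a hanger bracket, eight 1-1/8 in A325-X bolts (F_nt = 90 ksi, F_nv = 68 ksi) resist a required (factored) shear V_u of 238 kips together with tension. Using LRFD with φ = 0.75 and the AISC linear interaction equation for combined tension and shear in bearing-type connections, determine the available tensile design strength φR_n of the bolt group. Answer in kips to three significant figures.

A_b = π·1.125²/4 = 0.994 in²; f_rv = 238 / (8 × 0.994) = 29.93 ksi.
F'_nt = 1.3 F_nt − (F_nt / φF_nv) f_rv = 1.3·90 − (90/(0.75·68))·29.93 = 64.18 ksi, capped at F_nt → F'_nt = 64.18 ksi.
R_n = F'_nt · A_b · n = 64.18 × 0.994 × 8 = 510.4 kips.
Design strength φR_n = 0.75 × 510.4 = 383 kips.

383 kips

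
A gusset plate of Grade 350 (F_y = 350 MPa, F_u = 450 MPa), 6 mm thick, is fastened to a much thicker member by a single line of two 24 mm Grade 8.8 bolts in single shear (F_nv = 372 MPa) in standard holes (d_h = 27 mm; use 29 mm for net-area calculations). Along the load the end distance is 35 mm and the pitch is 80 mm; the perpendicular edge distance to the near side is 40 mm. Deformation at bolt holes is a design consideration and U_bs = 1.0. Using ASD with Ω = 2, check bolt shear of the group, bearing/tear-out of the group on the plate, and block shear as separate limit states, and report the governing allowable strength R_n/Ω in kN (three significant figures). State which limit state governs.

Bolt shear: A_b = π·24²/4 = 452.4 mm²; R_n = 372 × 452.4 × 2 × 1 / 1000 = 336.6 kN → 336.6 / 2 = 168 kN.
Bearing: edge l_c = 21.5, r_n = 69.66 kN; interior l_c = 53, r_n = 155.5 kN; R_n = 69.66 + 1·155.5 = 225.2 kN → 113 kN.
Block shear: A_gv = 690, A_nv = 429, A_nt = 153 mm²; R_n = min(0.6F_uA_nv, 0.6F_yA_gv) + U_bs·F_u·A_nt = 184.7 kN → 92.3 kN.
Block shear governs: 92.3 kN.

92.3 kN (block shear governs)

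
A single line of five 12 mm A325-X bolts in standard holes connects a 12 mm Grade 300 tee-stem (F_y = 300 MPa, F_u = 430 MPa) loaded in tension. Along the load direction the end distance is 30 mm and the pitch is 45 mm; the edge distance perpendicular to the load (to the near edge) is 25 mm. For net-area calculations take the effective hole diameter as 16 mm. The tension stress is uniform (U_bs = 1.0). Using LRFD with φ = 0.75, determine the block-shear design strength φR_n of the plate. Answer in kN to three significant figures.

Shear plane L_v = 30 + 4·45 = 210 mm; A_gv = 210 × 12 = 2520 mm².
A_nv = (210 − 4.5·16) × 12 = 1656 mm².
A_nt = (25 − 0.5·16) × 12 = 204 mm².
0.6 F_u A_nv = 427.2 kN; 0.6 F_y A_gv = 453.6 kN → shear rupture governs the shear term.
R_n = 427.2 + 1.0 × 430 × 204 / 1000 = 515 kN.
Design strength φR_n = 0.75 × 515 = 386 kN.

386 kN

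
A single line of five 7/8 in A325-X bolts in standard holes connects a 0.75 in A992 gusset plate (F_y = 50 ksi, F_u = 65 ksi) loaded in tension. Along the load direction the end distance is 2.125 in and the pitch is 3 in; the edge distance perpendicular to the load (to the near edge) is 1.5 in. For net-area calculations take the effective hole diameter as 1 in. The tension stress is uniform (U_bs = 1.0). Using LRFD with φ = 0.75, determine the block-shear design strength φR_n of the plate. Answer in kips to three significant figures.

Shear plane L_v = 2.125 + 4·3 = 14.12 in; A_gv = 14.12 × 0.75 = 10.59 in².
A_nv = (14.12 − 4.5·1) × 0.75 = 7.219 in².
A_nt = (1.5 − 0.5·1) × 0.75 = 0.75 in².
0.6 F_u A_nv = 281.5 kips; 0.6 F_y A_gv = 317.8 kips → shear rupture governs the shear term.
R_n = 281.5 + 1.0 × 65 × 0.75 = 330.3 kips.
Design strength φR_n = 0.75 × 330.3 = 248 kips.

248 kips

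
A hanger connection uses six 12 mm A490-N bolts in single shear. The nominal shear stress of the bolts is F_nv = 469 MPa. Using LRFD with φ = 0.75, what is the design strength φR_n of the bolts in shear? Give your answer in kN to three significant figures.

A_b = π × 12² / 4 = 113.1 mm².
R_n = F_nv · A_b · n · n_s = 469 × 113.1 × 6 × 1 / 1000 = 318.3 kN.
Design strength φR_n = 0.75 × 318.3 = 239 kN.

239 kN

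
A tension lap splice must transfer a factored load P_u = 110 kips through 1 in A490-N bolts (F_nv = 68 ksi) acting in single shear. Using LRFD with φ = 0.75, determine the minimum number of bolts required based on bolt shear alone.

3 bolts

A_b = π·1²/4 = 0.7854 in².
Per-bolt design strength φR_n = 0.75 × 68 × 0.7854 × 1 = 40.06 kips.
n ≥ 110 / 40.06 = 2.746 → use 3 bolts.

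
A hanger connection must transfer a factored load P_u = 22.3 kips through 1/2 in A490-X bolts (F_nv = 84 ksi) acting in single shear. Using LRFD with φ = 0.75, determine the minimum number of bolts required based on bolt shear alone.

A_b = π·0.5²/4 = 0.1963 in².
Per-bolt design strength φR_n = 0.75 × 84 × 0.1963 × 1 = 12.37 kips.
n ≥ 22.3 / 12.37 = 1.803 → use 2 bolts.

2 bolts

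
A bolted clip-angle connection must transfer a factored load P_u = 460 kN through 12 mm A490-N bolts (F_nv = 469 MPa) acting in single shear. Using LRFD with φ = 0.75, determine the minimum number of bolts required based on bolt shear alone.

A_b = π·12²/4 = 113.1 mm².
Per-bolt design strength φR_n = 0.75 × 469 × 113.1 × 1 / 1000 = 39.78 kN.
n ≥ 460 / 39.78 = 11.56 → use 12 bolts.

12 bolts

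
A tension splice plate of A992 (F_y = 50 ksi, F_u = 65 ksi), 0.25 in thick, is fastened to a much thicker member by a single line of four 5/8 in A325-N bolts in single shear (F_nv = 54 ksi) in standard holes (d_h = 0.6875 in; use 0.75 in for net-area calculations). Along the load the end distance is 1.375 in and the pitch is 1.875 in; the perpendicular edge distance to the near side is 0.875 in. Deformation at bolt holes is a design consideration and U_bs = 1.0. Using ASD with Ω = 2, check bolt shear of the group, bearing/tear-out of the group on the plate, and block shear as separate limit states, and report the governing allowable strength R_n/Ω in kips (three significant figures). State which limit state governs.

Bolt shear: A_b = π·0.625²/4 = 0.3068 in²; R_n = 54 × 0.3068 × 4 × 1 = 66.27 kips → 66.27 / 2 = 33.1 kips.
Bearing: edge l_c = 1.031, r_n = 20.11 kips; interior l_c = 1.188, r_n = 23.16 kips; R_n = 20.11 + 3·23.16 = 89.58 kips → 44.8 kips.
Block shear: A_gv = 1.75, A_nv = 1.094, A_nt = 0.125 in²; R_n = min(0.6F_uA_nv, 0.6F_yA_gv) + U_bs·F_u·A_nt = 50.78 kips → 25.4 kips.
Block shear governs: 25.4 kips.

25.4 kips (block shear governs)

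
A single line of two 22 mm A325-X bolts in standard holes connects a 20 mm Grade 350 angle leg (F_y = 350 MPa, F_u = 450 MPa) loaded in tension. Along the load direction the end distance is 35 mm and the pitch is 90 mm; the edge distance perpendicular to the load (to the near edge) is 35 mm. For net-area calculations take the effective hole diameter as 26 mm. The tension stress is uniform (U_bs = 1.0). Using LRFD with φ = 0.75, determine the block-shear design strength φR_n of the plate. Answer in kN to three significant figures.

497 kN

Shear plane L_v = 35 + 1·90 = 125 mm; A_gv = 125 × 20 = 2500 mm².
A_nv = (125 − 1.5·26) × 20 = 1720 mm².
A_nt = (35 − 0.5·26) × 20 = 440 mm².
0.6 F_u A_nv = 464.4 kN; 0.6 F_y A_gv = 525 kN → shear rupture governs the shear term.
R_n = 464.4 + 1.0 × 450 × 440 / 1000 = 662.4 kN.
Design strength φR_n = 0.75 × 662.4 = 497 kN.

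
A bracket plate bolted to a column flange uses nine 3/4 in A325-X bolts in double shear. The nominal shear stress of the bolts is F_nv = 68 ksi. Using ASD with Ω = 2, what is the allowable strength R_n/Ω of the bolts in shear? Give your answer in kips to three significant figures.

A_b = π × 0.75² / 4 = 0.4418 in².
R_n = F_nv · A_b · n · n_s = 68 × 0.4418 × 9 × 2 = 540.7 kips.
Allowable strength R_n/Ω = 540.7 / 2 = 270 kips.

270 kips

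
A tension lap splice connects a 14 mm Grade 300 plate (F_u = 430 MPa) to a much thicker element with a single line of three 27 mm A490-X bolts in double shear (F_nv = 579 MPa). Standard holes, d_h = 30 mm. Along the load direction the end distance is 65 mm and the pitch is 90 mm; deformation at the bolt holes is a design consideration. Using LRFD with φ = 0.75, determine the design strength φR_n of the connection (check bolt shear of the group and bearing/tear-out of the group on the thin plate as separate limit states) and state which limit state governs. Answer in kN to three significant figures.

856 kN (bearing governs)

Bolt shear: A_b = π·27²/4 = 572.6 mm²; R_n = 579 × 572.6 × 3 × 2 / 1000 = 1989 kN → 0.75 × 1989 = 1490 kN.
Bearing (1.2 l_c t F_u ≤ 2.4 d t F_u): upper limit = 2.4·27·14·430 / 1000 = 390.1 kN.
  Edge l_c = 65 − 30/2 = 50 → r_n = 361.2 kN; interior l_c = 90 − 30 = 60 → r_n = 390.1 kN.
  R_n,bearing = 1·361.2 + 2·390.1 = 1141 kN → 0.75 × 1141 = 856 kN.
Bearing governs: 856 kN.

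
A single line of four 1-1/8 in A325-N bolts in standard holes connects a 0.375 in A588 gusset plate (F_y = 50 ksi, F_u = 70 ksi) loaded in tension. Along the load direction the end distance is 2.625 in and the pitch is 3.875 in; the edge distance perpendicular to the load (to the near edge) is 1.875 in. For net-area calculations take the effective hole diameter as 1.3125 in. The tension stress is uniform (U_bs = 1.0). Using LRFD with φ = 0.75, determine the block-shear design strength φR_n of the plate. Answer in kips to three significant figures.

138 kips

Shear plane L_v = 2.625 + 3·3.875 = 14.25 in; A_gv = 14.25 × 0.375 = 5.344 in².
A_nv = (14.25 − 3.5·1.3125) × 0.375 = 3.621 in².
A_nt = (1.875 − 0.5·1.3125) × 0.375 = 0.457 in².
0.6 F_u A_nv = 152.1 kips; 0.6 F_y A_gv = 160.3 kips → shear rupture governs the shear term.
R_n = 152.1 + 1.0 × 70 × 0.457 = 184.1 kips.
Design strength φR_n = 0.75 × 184.1 = 138 kips.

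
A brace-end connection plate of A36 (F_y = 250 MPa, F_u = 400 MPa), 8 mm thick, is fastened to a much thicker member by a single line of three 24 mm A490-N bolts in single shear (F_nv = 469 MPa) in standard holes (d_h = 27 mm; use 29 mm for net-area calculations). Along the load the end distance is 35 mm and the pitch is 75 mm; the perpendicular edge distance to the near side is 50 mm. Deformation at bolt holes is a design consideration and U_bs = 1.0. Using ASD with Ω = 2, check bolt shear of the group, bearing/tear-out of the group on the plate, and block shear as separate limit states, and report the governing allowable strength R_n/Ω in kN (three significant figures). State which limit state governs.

165 kN (block shear governs)

Bolt shear: A_b = π·24²/4 = 452.4 mm²; R_n = 469 × 452.4 × 3 × 1 / 1000 = 636.5 kN → 636.5 / 2 = 318 kN.
Bearing: edge l_c = 21.5, r_n = 82.56 kN; interior l_c = 48, r_n = 184.3 kN; R_n = 82.56 + 2·184.3 = 451.2 kN → 226 kN.
Block shear: A_gv = 1480, A_nv = 900, A_nt = 284 mm²; R_n = min(0.6F_uA_nv, 0.6F_yA_gv) + U_bs·F_u·A_nt = 329.6 kN → 165 kN.
Block shear governs: 165 kN.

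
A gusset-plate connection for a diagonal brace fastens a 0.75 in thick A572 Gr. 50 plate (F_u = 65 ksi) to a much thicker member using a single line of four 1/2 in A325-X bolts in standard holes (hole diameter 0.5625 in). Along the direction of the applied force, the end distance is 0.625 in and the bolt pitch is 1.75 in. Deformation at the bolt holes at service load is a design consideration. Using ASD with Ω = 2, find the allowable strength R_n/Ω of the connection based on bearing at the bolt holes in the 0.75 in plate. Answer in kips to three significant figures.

Per bolt r_n = 1.2 l_c t F_u ≤ 2.4 d t F_u; upper limit = 2.4 × 0.5 × 0.75 × 65 = 58.5 kips.
Edge bolt: l_c = 0.625 − 0.5625/2 = 0.3438 in → 1.2 × 0.3438 × 0.75 × 65 = 20.11 → r_n = 20.11 kips.
Interior bolts: l_c = 1.75 − 0.5625 = 1.188 in → 1.2 × 1.188 × 0.75 × 65 = 69.47 → r_n = 58.5 kips.
R_n = 1 × 20.11 + 3 × 58.5 = 195.6 kips.
Allowable strength R_n/Ω = 195.6 / 2 = 97.8 kips.

97.8 kips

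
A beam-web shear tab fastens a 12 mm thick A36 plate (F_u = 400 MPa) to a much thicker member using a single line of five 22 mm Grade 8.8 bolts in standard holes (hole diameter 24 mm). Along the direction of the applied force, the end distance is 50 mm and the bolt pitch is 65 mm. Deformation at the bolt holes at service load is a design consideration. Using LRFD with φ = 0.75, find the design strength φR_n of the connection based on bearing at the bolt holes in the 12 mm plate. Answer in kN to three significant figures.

873 kN

Per bolt r_n = 1.2 l_c t F_u ≤ 2.4 d t F_u; upper limit = 2.4 × 22 × 12 × 400 / 1000 = 253.4 kN.
Edge bolt: l_c = 50 − 24/2 = 38 mm → 1.2 × 38 × 12 × 400 / 1000 = 218.9 → r_n = 218.9 kN.
Interior bolts: l_c = 65 − 24 = 41 mm → 1.2 × 41 × 12 × 400 / 1000 = 236.2 → r_n = 236.2 kN.
R_n = 1 × 218.9 + 4 × 236.2 = 1164 kN.
Design strength φR_n = 0.75 × 1164 = 873 kN.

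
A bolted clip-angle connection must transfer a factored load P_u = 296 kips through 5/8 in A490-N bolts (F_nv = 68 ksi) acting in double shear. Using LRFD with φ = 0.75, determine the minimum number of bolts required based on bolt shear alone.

10 bolts

A_b = π·0.625²/4 = 0.3068 in².
Per-bolt design strength φR_n = 0.75 × 68 × 0.3068 × 2 = 31.29 kips.
n ≥ 296 / 31.29 = 9.459 → use 10 bolts.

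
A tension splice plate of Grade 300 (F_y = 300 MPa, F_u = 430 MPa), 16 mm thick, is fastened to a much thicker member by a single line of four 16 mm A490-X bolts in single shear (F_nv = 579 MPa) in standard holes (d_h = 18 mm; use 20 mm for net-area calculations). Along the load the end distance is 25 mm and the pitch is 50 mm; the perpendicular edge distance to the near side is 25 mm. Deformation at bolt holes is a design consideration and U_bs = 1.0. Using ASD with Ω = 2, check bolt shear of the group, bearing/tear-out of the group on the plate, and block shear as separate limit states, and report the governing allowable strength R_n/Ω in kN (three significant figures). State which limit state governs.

233 kN (bolt shear governs)

Bolt shear: A_b = π·16²/4 = 201.1 mm²; R_n = 579 × 201.1 × 4 × 1 / 1000 = 465.7 kN → 465.7 / 2 = 233 kN.
Bearing: edge l_c = 16, r_n = 132.1 kN; interior l_c = 32, r_n = 264.2 kN; R_n = 132.1 + 3·264.2 = 924.7 kN → 462 kN.
Block shear: A_gv = 2800, A_nv = 1680, A_nt = 240 mm²; R_n = min(0.6F_uA_nv, 0.6F_yA_gv) + U_bs·F_u·A_nt = 536.6 kN → 268 kN.
Bolt shear governs: 233 kN.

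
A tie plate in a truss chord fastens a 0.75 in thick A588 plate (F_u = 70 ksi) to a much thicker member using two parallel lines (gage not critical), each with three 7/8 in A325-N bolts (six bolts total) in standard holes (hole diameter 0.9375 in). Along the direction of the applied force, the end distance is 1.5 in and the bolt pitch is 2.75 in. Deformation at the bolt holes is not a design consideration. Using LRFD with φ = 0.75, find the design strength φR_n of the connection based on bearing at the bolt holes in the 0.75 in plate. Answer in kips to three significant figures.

Per bolt r_n = 1.5 l_c t F_u ≤ 3.0 d t F_u; upper limit = 3.0 × 0.875 × 0.75 × 70 = 137.8 kips.
Edge bolt: l_c = 1.5 − 0.9375/2 = 1.031 in → 1.5 × 1.031 × 0.75 × 70 = 81.21 → r_n = 81.21 kips.
Interior bolts: l_c = 2.75 − 0.9375 = 1.812 in → 1.5 × 1.812 × 0.75 × 70 = 142.7 → r_n = 137.8 kips.
R_n = 2 × 81.21 + 4 × 137.8 = 713.7 kips.
Design strength φR_n = 0.75 × 713.7 = 535 kips.

535 kips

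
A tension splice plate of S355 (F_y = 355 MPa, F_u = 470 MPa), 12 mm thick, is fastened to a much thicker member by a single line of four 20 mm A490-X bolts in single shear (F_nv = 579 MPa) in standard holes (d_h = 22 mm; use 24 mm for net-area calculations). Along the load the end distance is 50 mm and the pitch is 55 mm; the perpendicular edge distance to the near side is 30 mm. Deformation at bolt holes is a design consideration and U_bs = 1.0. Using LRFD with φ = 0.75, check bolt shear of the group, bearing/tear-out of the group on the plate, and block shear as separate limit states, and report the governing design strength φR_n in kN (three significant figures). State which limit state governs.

409 kN (block shear governs)

Bolt shear: A_b = π·20²/4 = 314.2 mm²; R_n = 579 × 314.2 × 4 × 1 / 1000 = 727.6 kN → 0.75 × 727.6 = 546 kN.
Bearing: edge l_c = 39, r_n = 264 kN; interior l_c = 33, r_n = 223.3 kN; R_n = 264 + 3·223.3 = 934 kN → 700 kN.
Block shear: A_gv = 2580, A_nv = 1572, A_nt = 216 mm²; R_n = min(0.6F_uA_nv, 0.6F_yA_gv) + U_bs·F_u·A_nt = 544.8 kN → 409 kN.
Block shear governs: 409 kN.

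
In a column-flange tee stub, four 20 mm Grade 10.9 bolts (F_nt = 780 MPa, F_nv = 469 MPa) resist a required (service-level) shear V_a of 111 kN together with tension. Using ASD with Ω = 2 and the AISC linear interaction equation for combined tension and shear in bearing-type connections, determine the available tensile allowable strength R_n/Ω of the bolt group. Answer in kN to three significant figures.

453 kN

A_b = π·20²/4 = 314.2 mm²; f_rv = 111 × 1000 / (4 × 314.2) = 88.33 MPa.
F'_nt = 1.3 F_nt − (Ω F_nt / F_nv) f_rv = 1.3·780 − (2·780/469)·88.33 = 720.2 MPa, capped at F_nt → F'_nt = 720.2 MPa.
R_n = F'_nt · A_b · n = 720.2 × 314.2 × 4 / 1000 = 905 kN.
Allowable strength R_n/Ω = 905 / 2 = 453 kN.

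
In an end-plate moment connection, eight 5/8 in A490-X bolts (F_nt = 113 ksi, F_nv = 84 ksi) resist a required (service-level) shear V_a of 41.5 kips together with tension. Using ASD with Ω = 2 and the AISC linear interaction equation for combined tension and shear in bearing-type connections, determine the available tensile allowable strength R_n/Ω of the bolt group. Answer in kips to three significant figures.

124 kips

A_b = π·0.625²/4 = 0.3068 in²; f_rv = 41.5 / (8 × 0.3068) = 16.91 ksi.
F'_nt = 1.3 F_nt − (Ω F_nt / F_nv) f_rv = 1.3·113 − (2·113/84)·16.91 = 101.4 ksi, capped at F_nt → F'_nt = 101.4 ksi.
R_n = F'_nt · A_b · n = 101.4 × 0.3068 × 8 = 248.9 kips.
Allowable strength R_n/Ω = 248.9 / 2 = 124 kips.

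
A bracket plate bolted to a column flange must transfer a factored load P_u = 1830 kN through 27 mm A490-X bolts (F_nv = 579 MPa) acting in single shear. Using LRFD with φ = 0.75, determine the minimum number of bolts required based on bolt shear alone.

8 bolts

A_b = π·27²/4 = 572.6 mm².
Per-bolt design strength φR_n = 0.75 × 579 × 572.6 × 1 / 1000 = 248.6 kN.
n ≥ 1830 / 248.6 = 7.36 → use 8 bolts.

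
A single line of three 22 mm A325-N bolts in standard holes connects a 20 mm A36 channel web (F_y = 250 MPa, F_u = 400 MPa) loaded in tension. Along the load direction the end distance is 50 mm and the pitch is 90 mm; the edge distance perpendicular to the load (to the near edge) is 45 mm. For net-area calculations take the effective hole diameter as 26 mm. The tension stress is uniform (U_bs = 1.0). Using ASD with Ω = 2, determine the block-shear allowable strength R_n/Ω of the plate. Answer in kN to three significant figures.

Shear plane L_v = 50 + 2·90 = 230 mm; A_gv = 230 × 20 = 4600 mm².
A_nv = (230 − 2.5·26) × 20 = 3300 mm².
A_nt = (45 − 0.5·26) × 20 = 640 mm².
0.6 F_u A_nv = 792 kN; 0.6 F_y A_gv = 690 kN → shear yielding governs the shear term.
R_n = 690 + 1.0 × 400 × 640 / 1000 = 946 kN.
Allowable strength R_n/Ω = 946 / 2 = 473 kN.

473 kN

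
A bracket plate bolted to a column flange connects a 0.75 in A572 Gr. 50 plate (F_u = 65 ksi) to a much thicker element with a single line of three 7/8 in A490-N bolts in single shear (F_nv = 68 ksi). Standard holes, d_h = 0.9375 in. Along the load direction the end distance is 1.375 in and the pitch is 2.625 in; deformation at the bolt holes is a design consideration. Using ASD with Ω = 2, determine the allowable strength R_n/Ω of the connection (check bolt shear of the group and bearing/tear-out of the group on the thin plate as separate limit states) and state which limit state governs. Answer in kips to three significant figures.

61.3 kips (bolt shear governs)

Bolt shear: A_b = π·0.875²/4 = 0.6013 in²; R_n = 68 × 0.6013 × 3 × 1 = 122.7 kips → 122.7 / 2 = 61.3 kips.
Bearing (1.2 l_c t F_u ≤ 2.4 d t F_u): upper limit = 2.4·0.875·0.75·65 = 102.4 kips.
  Edge l_c = 1.375 − 0.9375/2 = 0.9062 → r_n = 53.02 kips; interior l_c = 2.625 − 0.9375 = 1.688 → r_n = 98.72 kips.
  R_n,bearing = 1·53.02 + 2·98.72 = 250.5 kips → 250.5 / 2 = 125 kips.
Bolt shear governs: 61.3 kips.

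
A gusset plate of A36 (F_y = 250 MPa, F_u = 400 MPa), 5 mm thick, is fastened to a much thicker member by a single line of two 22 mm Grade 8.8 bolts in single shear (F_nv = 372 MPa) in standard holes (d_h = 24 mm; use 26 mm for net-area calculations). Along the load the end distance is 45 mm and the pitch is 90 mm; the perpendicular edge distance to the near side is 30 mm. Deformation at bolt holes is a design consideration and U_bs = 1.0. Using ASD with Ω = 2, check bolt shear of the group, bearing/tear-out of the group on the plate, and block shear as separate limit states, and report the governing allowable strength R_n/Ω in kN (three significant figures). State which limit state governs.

67.6 kN (block shear governs)

Bolt shear: A_b = π·22²/4 = 380.1 mm²; R_n = 372 × 380.1 × 2 × 1 / 1000 = 282.8 kN → 282.8 / 2 = 141 kN.
Bearing: edge l_c = 33, r_n = 79.2 kN; interior l_c = 66, r_n = 105.6 kN; R_n = 79.2 + 1·105.6 = 184.8 kN → 92.4 kN.
Block shear: A_gv = 675, A_nv = 480, A_nt = 85 mm²; R_n = min(0.6F_uA_nv, 0.6F_yA_gv) + U_bs·F_u·A_nt = 135.2 kN → 67.6 kN.
Block shear governs: 67.6 kN.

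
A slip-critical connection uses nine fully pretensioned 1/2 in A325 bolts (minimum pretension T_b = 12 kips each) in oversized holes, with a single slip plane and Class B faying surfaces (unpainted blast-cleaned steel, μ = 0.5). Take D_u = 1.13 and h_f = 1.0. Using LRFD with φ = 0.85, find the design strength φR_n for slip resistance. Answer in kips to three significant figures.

R_n = μ · D_u · h_f · T_b · n_s · n_b = 0.5 × 1.13 × 1.0 × 12 × 1 × 9 = 61.02 kips.
Design strength φR_n = 0.85 × 61.02 = 51.9 kips.

51.9 kips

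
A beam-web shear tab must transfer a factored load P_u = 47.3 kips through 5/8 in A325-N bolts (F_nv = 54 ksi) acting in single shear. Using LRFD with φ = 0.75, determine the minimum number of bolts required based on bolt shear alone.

A_b = π·0.625²/4 = 0.3068 in².
Per-bolt design strength φR_n = 0.75 × 54 × 0.3068 × 1 = 12.43 kips.
n ≥ 47.3 / 12.43 = 3.807 → use 4 bolts.

4 bolts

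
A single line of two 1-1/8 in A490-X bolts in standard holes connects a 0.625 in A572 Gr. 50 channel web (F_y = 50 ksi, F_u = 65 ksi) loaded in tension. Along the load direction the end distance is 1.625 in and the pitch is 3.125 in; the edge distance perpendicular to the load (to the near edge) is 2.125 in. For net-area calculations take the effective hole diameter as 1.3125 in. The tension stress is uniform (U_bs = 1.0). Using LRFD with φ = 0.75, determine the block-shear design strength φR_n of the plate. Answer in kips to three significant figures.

95.6 kips

Shear plane L_v = 1.625 + 1·3.125 = 4.75 in; A_gv = 4.75 × 0.625 = 2.969 in².
A_nv = (4.75 − 1.5·1.3125) × 0.625 = 1.738 in².
A_nt = (2.125 − 0.5·1.3125) × 0.625 = 0.918 in².
0.6 F_u A_nv = 67.79 kips; 0.6 F_y A_gv = 89.06 kips → shear rupture governs the shear term.
R_n = 67.79 + 1.0 × 65 × 0.918 = 127.5 kips.
Design strength φR_n = 0.75 × 127.5 = 95.6 kips.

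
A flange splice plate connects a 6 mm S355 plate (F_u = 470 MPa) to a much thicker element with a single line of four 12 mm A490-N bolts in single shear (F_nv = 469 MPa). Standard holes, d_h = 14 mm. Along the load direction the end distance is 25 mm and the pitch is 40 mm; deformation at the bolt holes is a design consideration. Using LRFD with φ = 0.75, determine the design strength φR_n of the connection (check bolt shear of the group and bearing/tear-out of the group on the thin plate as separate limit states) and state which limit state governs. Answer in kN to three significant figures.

159 kN (bolt shear governs)

Bolt shear: A_b = π·12²/4 = 113.1 mm²; R_n = 469 × 113.1 × 4 × 1 / 1000 = 212.2 kN → 0.75 × 212.2 = 159 kN.
Bearing (1.2 l_c t F_u ≤ 2.4 d t F_u): upper limit = 2.4·12·6·470 / 1000 = 81.22 kN.
  Edge l_c = 25 − 14/2 = 18 → r_n = 60.91 kN; interior l_c = 40 − 14 = 26 → r_n = 81.22 kN.
  R_n,bearing = 1·60.91 + 3·81.22 = 304.6 kN → 0.75 × 304.6 = 228 kN.
Bolt shear governs: 159 kN.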